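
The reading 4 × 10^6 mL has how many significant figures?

4 × 10^6: in scientific notation every digit of the coefficient is significant.

1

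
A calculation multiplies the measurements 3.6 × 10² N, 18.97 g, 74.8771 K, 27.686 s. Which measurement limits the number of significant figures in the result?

3.6 × 10² N → 2 s.f.; 18.97 g → 4 s.f.; 74.8771 K → 6 s.f.; 27.686 s → 5 s.f.
The fewest is 2 significant figures, from 3.6 × 10² N.

3.6 × 10² N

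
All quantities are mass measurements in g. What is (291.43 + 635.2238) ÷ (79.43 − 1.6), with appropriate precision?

291.43 + 635.2238 = 926.6538, limited to 2 d.p. → 5 s.f.; 79.43 − 1.6 = 77.83, limited to 1 d.p. → 3 s.f.
Carrying full precision, 926.6538 ÷ 77.83 = 11.9061261724…; keep min(5, 3) = 3 s.f.
Rounded to 3 significant figures: 11.9.

11.9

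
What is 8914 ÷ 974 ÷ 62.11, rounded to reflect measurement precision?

0.147

8914 ÷ 974 ÷ 62.11 = 0.147350679741…
Multiplication/division keeps the fewest significant figures: 8914 → 4 s.f., 974 → 3 s.f., 62.11 → 4 s.f.; limit is 3.
Rounded to 3 significant figures: 0.147.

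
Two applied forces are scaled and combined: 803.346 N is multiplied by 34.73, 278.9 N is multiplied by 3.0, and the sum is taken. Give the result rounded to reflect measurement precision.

2.874 × 10⁴ N

803.346 × 34.73 = 27900.20658 → 2.790 × 10⁴ N (4 s.f., last digit at the 10^1 place).
278.9 × 3.0 = 836.7 → 8.4 × 10² N (2 s.f., last digit at the 10^1 place).
Sum: 28736.90658 N; keep the coarser place, 10^1.
Result: 2.874 × 10⁴ N.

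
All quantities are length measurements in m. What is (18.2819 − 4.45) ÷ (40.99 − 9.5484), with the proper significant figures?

0.4399

18.2819 − 4.45 = 13.8319, limited to 2 d.p. → 4 s.f.; 40.99 − 9.5484 = 31.4416, limited to 2 d.p. → 4 s.f.
Carrying full precision, 13.8319 ÷ 31.4416 = 0.439923540787…; keep min(4, 4) = 4 s.f.
Rounded to 4 significant figures: 0.4399.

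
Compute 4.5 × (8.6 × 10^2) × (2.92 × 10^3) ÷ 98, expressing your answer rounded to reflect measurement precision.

4.5 × (8.6 × 10^2) × (2.92 × 10^3) ÷ 98 = 115310.204082…
Multiplication/division keeps the fewest significant figures: 4.5 → 2 s.f., 8.6 × 10^2 → 2 s.f., 2.92 × 10^3 → 3 s.f., 98 → 2 s.f.; limit is 2.
Rounded to 2 significant figures: 1.2 × 10^5.

1.2 × 10^5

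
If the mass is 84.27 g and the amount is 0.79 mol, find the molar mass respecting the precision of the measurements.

1.1 × 10² g/mol

molar mass = 84.27 g ÷ 0.79 mol = 106.670886076… g/mol.
84.27 has 4 significant figures; 0.79 has 2.
Division/multiplication keeps the fewest: 2 significant figures.
Rounded: 1.1 × 10² g/mol.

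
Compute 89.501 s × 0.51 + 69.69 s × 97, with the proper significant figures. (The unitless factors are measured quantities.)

6.8 × 10³ s

89.501 × 0.51 = 45.64551 → 46 s (2 s.f., last digit at the 10^0 place).
69.69 × 97 = 6759.93 → 6.8 × 10³ s (2 s.f., last digit at the 10^2 place).
Sum: 6805.57551 s; keep the coarser place, 10^2.
Result: 6.8 × 10³ s.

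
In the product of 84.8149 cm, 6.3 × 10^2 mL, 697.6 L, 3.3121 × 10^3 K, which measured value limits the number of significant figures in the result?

6.3 × 10^2 mL

84.8149 cm → 6 s.f.; 6.3 × 10^2 mL → 2 s.f.; 697.6 L → 4 s.f.; 3.3121 × 10^3 K → 5 s.f.
The fewest is 2 significant figures, from 6.3 × 10^2 mL.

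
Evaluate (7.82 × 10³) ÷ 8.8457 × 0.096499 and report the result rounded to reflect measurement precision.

(7.82 × 10³) ÷ 8.8457 × 0.096499 = 85.3094927479…
Multiplication/division keeps the fewest significant figures: 7.82 × 10³ → 3 s.f., 8.8457 → 5 s.f., 0.096499 → 5 s.f.; limit is 3.
Rounded to 3 significant figures: 85.3.

85.3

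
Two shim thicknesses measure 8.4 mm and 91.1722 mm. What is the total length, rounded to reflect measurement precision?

99.6 mm

8.4 mm + 91.1722 mm = 99.5722 mm.
Addition/subtraction keeps the fewest decimal places: 8.4 → 1 decimal place, 91.1722 → 4 decimal places; limit is 1.
Rounded to 1 decimal place: 99.6 mm.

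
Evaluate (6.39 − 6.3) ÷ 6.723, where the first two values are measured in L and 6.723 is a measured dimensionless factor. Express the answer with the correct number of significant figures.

6.39 L − 6.3 L = 0.09 L; the difference is limited to 1 decimal place (1 s.f.).
Carrying full precision, 0.09 ÷ 6.723 = 0.0133868808568… L; 6.723 has 4 s.f., so the result keeps min(1, 4) = 1 s.f.
Rounded to 1 significant figure: 0.01 L.

0.01 L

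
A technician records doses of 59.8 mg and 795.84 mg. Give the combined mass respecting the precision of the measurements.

59.8 mg + 795.84 mg = 855.64 mg.
Addition/subtraction keeps the fewest decimal places: 59.8 → 1 decimal place, 795.84 → 2 decimal places; limit is 1.
Rounded to 1 decimal place: 855.6 mg.

855.6 mg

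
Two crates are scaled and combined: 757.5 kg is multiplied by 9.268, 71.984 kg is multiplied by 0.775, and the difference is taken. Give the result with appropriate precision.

6965 kg

757.5 × 9.268 = 7020.51 → 7021 kg (4 s.f., last digit at the 10^0 place).
71.984 × 0.775 = 55.7876 → 55.8 kg (3 s.f., last digit at the 10^-1 place).
Difference: 6964.7224 kg; keep the coarser place, 10^0.
Result: 6965 kg.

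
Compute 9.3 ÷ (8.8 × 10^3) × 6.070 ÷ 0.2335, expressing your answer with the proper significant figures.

0.027

9.3 ÷ (8.8 × 10^3) × 6.070 ÷ 0.2335 = 0.0274727467393…
Multiplication/division keeps the fewest significant figures: 9.3 → 2 s.f., 8.8 × 10^3 → 2 s.f., 6.070 → 4 s.f., 0.2335 → 4 s.f.; limit is 2.
Rounded to 2 significant figures: 0.027.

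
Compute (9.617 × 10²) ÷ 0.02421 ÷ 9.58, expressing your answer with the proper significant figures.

(9.617 × 10²) ÷ 0.02421 ÷ 9.58 = 4146.47754211…
Multiplication/division keeps the fewest significant figures: 9.617 × 10² → 4 s.f., 0.02421 → 4 s.f., 9.58 → 3 s.f.; limit is 3.
Rounded to 3 significant figures: 4.15 × 10³.

4.15 × 10³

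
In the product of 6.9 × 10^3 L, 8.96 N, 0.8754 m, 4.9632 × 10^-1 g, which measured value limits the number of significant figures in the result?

6.9 × 10^3 L

6.9 × 10^3 L → 2 s.f.; 8.96 N → 3 s.f.; 0.8754 m → 4 s.f.; 4.9632 × 10^-1 g → 5 s.f.
The fewest is 2 significant figures, from 6.9 × 10^3 L.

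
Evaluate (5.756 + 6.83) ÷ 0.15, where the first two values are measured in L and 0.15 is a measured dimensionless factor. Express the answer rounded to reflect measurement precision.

84 L

5.756 L + 6.83 L = 12.586 L; the sum is limited to 2 decimal places (4 s.f.).
Carrying full precision, 12.586 ÷ 0.15 = 83.9066666667… L; 0.15 has 2 s.f., so the result keeps min(4, 2) = 2 s.f.
Rounded to 2 significant figures: 84 L.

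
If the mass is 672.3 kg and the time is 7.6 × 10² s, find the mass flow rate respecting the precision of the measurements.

0.88 kg/s

mass flow rate = 672.3 kg ÷ 7.6 × 10² s = 0.884605263158… kg/s.
672.3 has 4 significant figures; 7.6 × 10² has 2.
Division/multiplication keeps the fewest: 2 significant figures.
Rounded: 0.88 kg/s.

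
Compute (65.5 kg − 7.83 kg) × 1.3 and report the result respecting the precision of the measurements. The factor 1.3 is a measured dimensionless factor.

75 kg

65.5 kg − 7.83 kg = 57.67 kg; the difference is limited to 1 decimal place (3 s.f.).
Carrying full precision, 57.67 × 1.3 = 74.971 kg; 1.3 has 2 s.f., so the result keeps min(3, 2) = 2 s.f.
Rounded to 2 significant figures: 75 kg.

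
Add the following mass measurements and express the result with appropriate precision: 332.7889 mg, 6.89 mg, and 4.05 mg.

332.7889 mg + 6.89 mg + 4.05 mg = 343.7289 mg.
Addition/subtraction keeps the fewest decimal places: 332.7889 → 4 decimal places, 6.89 → 2 decimal places, 4.05 → 2 decimal places; limit is 2.
Rounded to 2 decimal places: 343.73 mg.

343.73 mg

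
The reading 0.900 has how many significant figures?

0.900: leading zeros are not significant; trailing zeros after a decimal point are significant.

3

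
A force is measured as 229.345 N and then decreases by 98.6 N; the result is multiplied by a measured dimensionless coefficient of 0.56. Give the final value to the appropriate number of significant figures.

73 N

229.345 N − 98.6 N = 130.745 N; the difference is limited to 1 decimal place (4 s.f.).
Carrying full precision, 130.745 × 0.56 = 73.2172 N; 0.56 has 2 s.f., so the result keeps min(4, 2) = 2 s.f.
Rounded to 2 significant figures: 73 N.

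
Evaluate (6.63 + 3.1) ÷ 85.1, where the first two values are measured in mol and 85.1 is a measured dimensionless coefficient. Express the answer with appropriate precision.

6.63 mol + 3.1 mol = 9.73 mol; the sum is limited to 1 decimal place (2 s.f.).
Carrying full precision, 9.73 ÷ 85.1 = 0.114336075206… mol; 85.1 has 3 s.f., so the result keeps min(2, 3) = 2 s.f.
Rounded to 2 significant figures: 0.11 mol.

0.11 mol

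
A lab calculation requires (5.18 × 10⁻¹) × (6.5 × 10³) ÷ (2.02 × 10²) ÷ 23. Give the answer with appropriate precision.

(5.18 × 10⁻¹) × (6.5 × 10³) ÷ (2.02 × 10²) ÷ 23 = 0.724709427464…
Multiplication/division keeps the fewest significant figures: 5.18 × 10⁻¹ → 3 s.f., 6.5 × 10³ → 2 s.f., 2.02 × 10² → 3 s.f., 23 → 2 s.f.; limit is 2.
Rounded to 2 significant figures: 0.72.

0.72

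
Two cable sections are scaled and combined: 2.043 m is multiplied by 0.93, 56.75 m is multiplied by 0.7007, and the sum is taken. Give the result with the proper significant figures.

2.043 × 0.93 = 1.89999 → 1.9 m (2 s.f., last digit at the 10^-1 place).
56.75 × 0.7007 = 39.764725 → 39.76 m (4 s.f., last digit at the 10^-2 place).
Sum: 41.664715 m; keep the coarser place, 10^-1.
Result: 41.7 m.

41.7 m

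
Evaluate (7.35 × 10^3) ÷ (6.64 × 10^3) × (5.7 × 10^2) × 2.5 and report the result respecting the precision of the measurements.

1.6 × 10^3

(7.35 × 10^3) ÷ (6.64 × 10^3) × (5.7 × 10^2) × 2.5 = 1577.37198795…
Multiplication/division keeps the fewest significant figures: 7.35 × 10^3 → 3 s.f., 6.64 × 10^3 → 3 s.f., 5.7 × 10^2 → 2 s.f., 2.5 → 2 s.f.; limit is 2.
Rounded to 2 significant figures: 1.6 × 10^3.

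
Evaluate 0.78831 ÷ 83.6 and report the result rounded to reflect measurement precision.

0.00943

0.78831 ÷ 83.6 = 0.00942954545455…
Multiplication/division keeps the fewest significant figures: 0.78831 → 5 s.f., 83.6 → 3 s.f.; limit is 3.
Rounded to 3 significant figures: 0.00943.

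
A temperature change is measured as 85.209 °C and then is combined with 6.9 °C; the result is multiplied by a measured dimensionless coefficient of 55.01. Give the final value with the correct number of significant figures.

5.07 × 10^3 °C

85.209 °C + 6.9 °C = 92.109 °C; the sum is limited to 1 decimal place (3 s.f.).
Carrying full precision, 92.109 × 55.01 = 5066.91609 °C; 55.01 has 4 s.f., so the result keeps min(3, 4) = 3 s.f.
Rounded to 3 significant figures: 5.07 × 10^3 °C.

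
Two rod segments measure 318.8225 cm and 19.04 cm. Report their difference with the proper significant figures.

299.78 cm

318.8225 cm − 19.04 cm = 299.7825 cm.
Addition/subtraction keeps the fewest decimal places: 318.8225 → 4 decimal places, 19.04 → 2 decimal places; limit is 2.
Rounded to 2 decimal places: 299.78 cm.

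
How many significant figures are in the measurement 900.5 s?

900.5: zeros between nonzero digits are significant.

4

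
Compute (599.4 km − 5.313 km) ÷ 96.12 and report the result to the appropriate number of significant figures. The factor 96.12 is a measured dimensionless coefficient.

6.181 km

599.4 km − 5.313 km = 594.087 km; the difference is limited to 1 decimal place (4 s.f.).
Carrying full precision, 594.087 ÷ 96.12 = 6.1806803995… km; 96.12 has 4 s.f., so the result keeps min(4, 4) = 4 s.f.
Rounded to 4 significant figures: 6.181 km.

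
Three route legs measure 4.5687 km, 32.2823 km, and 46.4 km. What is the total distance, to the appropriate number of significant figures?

83.3 km

4.5687 km + 32.2823 km + 46.4 km = 83.2510 km.
Addition/subtraction keeps the fewest decimal places: 4.5687 → 4 decimal places, 32.2823 → 4 decimal places, 46.4 → 1 decimal place; limit is 1.
Rounded to 1 decimal place: 83.3 km.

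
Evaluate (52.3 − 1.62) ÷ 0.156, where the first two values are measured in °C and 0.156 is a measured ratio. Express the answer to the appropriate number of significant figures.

3.25 × 10² °C

52.3 °C − 1.62 °C = 50.68 °C; the difference is limited to 1 decimal place (3 s.f.).
Carrying full precision, 50.68 ÷ 0.156 = 324.871794872… °C; 0.156 has 3 s.f., so the result keeps min(3, 3) = 3 s.f.
Rounded to 3 significant figures: 3.25 × 10² °C.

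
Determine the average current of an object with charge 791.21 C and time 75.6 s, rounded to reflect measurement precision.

average current = 791.21 C ÷ 75.6 s = 10.4657407407… A.
791.21 has 5 significant figures; 75.6 has 3.
Division/multiplication keeps the fewest: 3 significant figures.
Rounded: 10.5 A.

10.5 A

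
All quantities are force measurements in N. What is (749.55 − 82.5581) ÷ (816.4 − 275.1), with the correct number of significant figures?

1.232

749.55 − 82.5581 = 666.9919, limited to 2 d.p. → 5 s.f.; 816.4 − 275.1 = 541.3, limited to 1 d.p. → 4 s.f.
Carrying full precision, 666.9919 ÷ 541.3 = 1.2322037687…; keep min(5, 4) = 4 s.f.
Rounded to 4 significant figures: 1.232.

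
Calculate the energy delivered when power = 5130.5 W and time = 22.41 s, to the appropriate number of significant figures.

1.150 × 10⁵ J

energy delivered = 5130.5 W × 22.41 s = 114974.505 J.
5130.5 has 5 significant figures; 22.41 has 4.
Division/multiplication keeps the fewest: 4 significant figures.
Rounded: 1.150 × 10⁵ J.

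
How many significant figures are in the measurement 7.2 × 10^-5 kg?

7.2 × 10^-5: in scientific notation every digit of the coefficient is significant.

2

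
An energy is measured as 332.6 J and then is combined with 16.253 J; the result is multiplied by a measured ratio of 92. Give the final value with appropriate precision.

332.6 J + 16.253 J = 348.853 J; the sum is limited to 1 decimal place (4 s.f.).
Carrying full precision, 348.853 × 92 = 32094.476 J; 92 has 2 s.f., so the result keeps min(4, 2) = 2 s.f.
Rounded to 2 significant figures: 3.2 × 10⁴ J.

3.2 × 10⁴ J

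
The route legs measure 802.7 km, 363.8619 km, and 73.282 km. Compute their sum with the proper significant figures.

802.7 km + 363.8619 km + 73.282 km = 1239.8439 km.
Addition/subtraction keeps the fewest decimal places: 802.7 → 1 decimal place, 363.8619 → 4 decimal places, 73.282 → 3 decimal places; limit is 1.
Rounded to 1 decimal place: 1239.8 km.

1239.8 km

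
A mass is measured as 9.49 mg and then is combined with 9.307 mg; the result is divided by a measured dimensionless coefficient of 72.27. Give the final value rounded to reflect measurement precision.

9.49 mg + 9.307 mg = 18.797 mg; the sum is limited to 2 decimal places (4 s.f.).
Carrying full precision, 18.797 ÷ 72.27 = 0.260094091601… mg; 72.27 has 4 s.f., so the result keeps min(4, 4) = 4 s.f.
Rounded to 4 significant figures: 0.2601 mg.

0.2601 mg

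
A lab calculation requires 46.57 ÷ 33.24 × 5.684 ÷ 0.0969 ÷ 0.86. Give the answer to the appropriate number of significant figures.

46.57 ÷ 33.24 × 5.684 ÷ 0.0969 ÷ 0.86 = 95.5602030274…
Multiplication/division keeps the fewest significant figures: 46.57 → 4 s.f., 33.24 → 4 s.f., 5.684 → 4 s.f., 0.0969 → 3 s.f., 0.86 → 2 s.f.; limit is 2.
Rounded to 2 significant figures: 96.

96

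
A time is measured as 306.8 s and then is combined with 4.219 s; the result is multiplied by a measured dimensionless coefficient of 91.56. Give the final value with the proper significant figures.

2.848 × 10^4 s

306.8 s + 4.219 s = 311.019 s; the sum is limited to 1 decimal place (4 s.f.).
Carrying full precision, 311.019 × 91.56 = 28476.89964 s; 91.56 has 4 s.f., so the result keeps min(4, 4) = 4 s.f.
Rounded to 4 significant figures: 2.848 × 10^4 s.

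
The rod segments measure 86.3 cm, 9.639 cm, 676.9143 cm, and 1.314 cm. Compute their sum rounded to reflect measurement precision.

774.2 cm

86.3 cm + 9.639 cm + 676.9143 cm + 1.314 cm = 774.1673 cm.
Addition/subtraction keeps the fewest decimal places: 86.3 → 1 decimal place, 9.639 → 3 decimal places, 676.9143 → 4 decimal places, 1.314 → 3 decimal places; limit is 1.
Rounded to 1 decimal place: 774.2 cm.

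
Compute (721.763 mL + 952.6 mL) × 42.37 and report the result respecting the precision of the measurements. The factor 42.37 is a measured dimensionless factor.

7.094 × 10^4 mL

721.763 mL + 952.6 mL = 1674.363 mL; the sum is limited to 1 decimal place (5 s.f.).
Carrying full precision, 1674.363 × 42.37 = 70942.76031 mL; 42.37 has 4 s.f., so the result keeps min(5, 4) = 4 s.f.
Rounded to 4 significant figures: 7.094 × 10^4 mL.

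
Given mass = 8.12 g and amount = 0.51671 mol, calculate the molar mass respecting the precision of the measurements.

15.7 g/mol

molar mass = 8.12 g ÷ 0.51671 mol = 15.7148110159… g/mol.
8.12 has 3 significant figures; 0.51671 has 5.
Division/multiplication keeps the fewest: 3 significant figures.
Rounded: 15.7 g/mol.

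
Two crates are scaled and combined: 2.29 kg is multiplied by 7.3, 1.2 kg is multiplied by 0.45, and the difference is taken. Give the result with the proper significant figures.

2.29 × 7.3 = 16.717 → 17 kg (2 s.f., last digit at the 10^0 place).
1.2 × 0.45 = 0.54 → 0.54 kg (2 s.f., last digit at the 10^-2 place).
Difference: 16.177 kg; keep the coarser place, 10^0.
Result: 16 kg.

16 kg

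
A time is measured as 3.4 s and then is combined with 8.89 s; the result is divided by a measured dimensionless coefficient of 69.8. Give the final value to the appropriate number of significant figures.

3.4 s + 8.89 s = 12.29 s; the sum is limited to 1 decimal place (3 s.f.).
Carrying full precision, 12.29 ÷ 69.8 = 0.176074498567… s; 69.8 has 3 s.f., so the result keeps min(3, 3) = 3 s.f.
Rounded to 3 significant figures: 0.176 s.

0.176 s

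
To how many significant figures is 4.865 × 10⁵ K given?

4.865 × 10⁵: in scientific notation every digit of the coefficient is significant.

4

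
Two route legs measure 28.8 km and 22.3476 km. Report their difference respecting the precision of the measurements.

28.8 km − 22.3476 km = 6.4524 km.
Addition/subtraction keeps the fewest decimal places: 28.8 → 1 decimal place, 22.3476 → 4 decimal places; limit is 1.
Rounded to 1 decimal place: 6.5 km.

6.5 km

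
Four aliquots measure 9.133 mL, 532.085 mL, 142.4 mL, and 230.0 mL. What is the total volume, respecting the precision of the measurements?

9.133 mL + 532.085 mL + 142.4 mL + 230.0 mL = 913.618 mL.
Addition/subtraction keeps the fewest decimal places: 9.133 → 3 decimal places, 532.085 → 3 decimal places, 142.4 → 1 decimal place, 230.0 → 1 decimal place; limit is 1.
Rounded to 1 decimal place: 913.6 mL.

913.6 mL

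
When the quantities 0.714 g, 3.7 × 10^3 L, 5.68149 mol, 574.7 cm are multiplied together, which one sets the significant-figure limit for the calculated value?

0.714 g → 3 s.f.; 3.7 × 10^3 L → 2 s.f.; 5.68149 mol → 6 s.f.; 574.7 cm → 4 s.f.
The fewest is 2 significant figures, from 3.7 × 10^3 L.

3.7 × 10^3 L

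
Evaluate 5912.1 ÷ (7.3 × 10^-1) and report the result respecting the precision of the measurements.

5912.1 ÷ (7.3 × 10^-1) = 8098.76712329…
Multiplication/division keeps the fewest significant figures: 5912.1 → 5 s.f., 7.3 × 10^-1 → 2 s.f.; limit is 2.
Rounded to 2 significant figures: 8.1 × 10^3.

8.1 × 10^3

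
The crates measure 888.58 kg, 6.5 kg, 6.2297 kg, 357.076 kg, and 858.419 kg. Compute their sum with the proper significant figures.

2116.8 kg

888.58 kg + 6.5 kg + 6.2297 kg + 357.076 kg + 858.419 kg = 2116.8047 kg.
Addition/subtraction keeps the fewest decimal places: 888.58 → 2 decimal places, 6.5 → 1 decimal place, 6.2297 → 4 decimal places, 357.076 → 3 decimal places, 858.419 → 3 decimal places; limit is 1.
Rounded to 1 decimal place: 2116.8 kg.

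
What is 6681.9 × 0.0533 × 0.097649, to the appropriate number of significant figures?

34.8

6681.9 × 0.0533 × 0.097649 = 34.7772294702…
Multiplication/division keeps the fewest significant figures: 6681.9 → 5 s.f., 0.0533 → 3 s.f., 0.097649 → 5 s.f.; limit is 3.
Rounded to 3 significant figures: 34.8.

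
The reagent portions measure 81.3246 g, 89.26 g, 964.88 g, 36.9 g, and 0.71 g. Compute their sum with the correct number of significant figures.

81.3246 g + 89.26 g + 964.88 g + 36.9 g + 0.71 g = 1173.0746 g.
Addition/subtraction keeps the fewest decimal places: 81.3246 → 4 decimal places, 89.26 → 2 decimal places, 964.88 → 2 decimal places, 36.9 → 1 decimal place, 0.71 → 2 decimal places; limit is 1.
Rounded to 1 decimal place: 1173.1 g.

1173.1 g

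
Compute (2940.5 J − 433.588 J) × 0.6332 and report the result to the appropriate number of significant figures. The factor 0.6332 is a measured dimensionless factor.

1587 J

2940.5 J − 433.588 J = 2506.912 J; the difference is limited to 1 decimal place (5 s.f.).
Carrying full precision, 2506.912 × 0.6332 = 1587.3766784 J; 0.6332 has 4 s.f., so the result keeps min(5, 4) = 4 s.f.
Rounded to 4 significant figures: 1587 J.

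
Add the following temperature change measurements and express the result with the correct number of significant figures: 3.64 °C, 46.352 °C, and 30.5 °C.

80.5 °C

3.64 °C + 46.352 °C + 30.5 °C = 80.492 °C.
Addition/subtraction keeps the fewest decimal places: 3.64 → 2 decimal places, 46.352 → 3 decimal places, 30.5 → 1 decimal place; limit is 1.
Rounded to 1 decimal place: 80.5 °C.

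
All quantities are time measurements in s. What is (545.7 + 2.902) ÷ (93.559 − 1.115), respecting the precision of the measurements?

545.7 + 2.902 = 548.602, limited to 1 d.p. → 4 s.f.; 93.559 − 1.115 = 92.444, limited to 3 d.p. → 5 s.f.
Carrying full precision, 548.602 ÷ 92.444 = 5.93442516551…; keep min(4, 5) = 4 s.f.
Rounded to 4 significant figures: 5.934.

5.934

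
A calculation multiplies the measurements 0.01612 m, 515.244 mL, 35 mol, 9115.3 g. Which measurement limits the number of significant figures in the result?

35 mol

0.01612 m → 4 s.f.; 515.244 mL → 6 s.f.; 35 mol → 2 s.f.; 9115.3 g → 5 s.f.
The fewest is 2 significant figures, from 35 mol.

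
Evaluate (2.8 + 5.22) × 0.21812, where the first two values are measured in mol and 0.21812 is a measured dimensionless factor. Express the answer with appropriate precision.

2.8 mol + 5.22 mol = 8.02 mol; the sum is limited to 1 decimal place (2 s.f.).
Carrying full precision, 8.02 × 0.21812 = 1.7493224 mol; 0.21812 has 5 s.f., so the result keeps min(2, 5) = 2 s.f.
Rounded to 2 significant figures: 1.7 mol.

1.7 mol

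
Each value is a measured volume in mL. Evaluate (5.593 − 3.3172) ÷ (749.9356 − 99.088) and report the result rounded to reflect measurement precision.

0.003497

5.593 − 3.3172 = 2.2758, limited to 3 d.p. → 4 s.f.; 749.9356 − 99.088 = 650.8476, limited to 3 d.p. → 6 s.f.
Carrying full precision, 2.2758 ÷ 650.8476 = 0.0034966711101…; keep min(4, 6) = 4 s.f.
Rounded to 4 significant figures: 0.003497.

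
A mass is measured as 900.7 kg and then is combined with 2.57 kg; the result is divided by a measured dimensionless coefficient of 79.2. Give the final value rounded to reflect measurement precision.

11.4 kg

900.7 kg + 2.57 kg = 903.27 kg; the sum is limited to 1 decimal place (4 s.f.).
Carrying full precision, 903.27 ÷ 79.2 = 11.4049242424… kg; 79.2 has 3 s.f., so the result keeps min(4, 3) = 3 s.f.
Rounded to 3 significant figures: 11.4 kg.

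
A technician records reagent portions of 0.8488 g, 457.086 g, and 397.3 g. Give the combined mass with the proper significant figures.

855.2 g

0.8488 g + 457.086 g + 397.3 g = 855.2348 g.
Addition/subtraction keeps the fewest decimal places: 0.8488 → 4 decimal places, 457.086 → 3 decimal places, 397.3 → 1 decimal place; limit is 1.
Rounded to 1 decimal place: 855.2 g.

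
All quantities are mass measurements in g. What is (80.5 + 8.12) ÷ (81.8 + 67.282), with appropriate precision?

80.5 + 8.12 = 88.62, limited to 1 d.p. → 3 s.f.; 81.8 + 67.282 = 149.082, limited to 1 d.p. → 4 s.f.
Carrying full precision, 88.62 ÷ 149.082 = 0.594437960317…; keep min(3, 4) = 3 s.f.
Rounded to 3 significant figures: 0.594.

0.594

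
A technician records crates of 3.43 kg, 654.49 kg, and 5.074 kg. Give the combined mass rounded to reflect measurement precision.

662.99 kg

3.43 kg + 654.49 kg + 5.074 kg = 662.994 kg.
Addition/subtraction keeps the fewest decimal places: 3.43 → 2 decimal places, 654.49 → 2 decimal places, 5.074 → 3 decimal places; limit is 2.
Rounded to 2 decimal places: 662.99 kg.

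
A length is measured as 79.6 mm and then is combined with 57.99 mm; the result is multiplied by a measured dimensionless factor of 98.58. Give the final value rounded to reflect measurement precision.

1.356 × 10⁴ mm

79.6 mm + 57.99 mm = 137.59 mm; the sum is limited to 1 decimal place (4 s.f.).
Carrying full precision, 137.59 × 98.58 = 13563.6222 mm; 98.58 has 4 s.f., so the result keeps min(4, 4) = 4 s.f.
Rounded to 4 significant figures: 1.356 × 10⁴ mm.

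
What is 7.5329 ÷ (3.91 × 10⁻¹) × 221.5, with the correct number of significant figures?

7.5329 ÷ (3.91 × 10⁻¹) × 221.5 = 4267.35895141…
Multiplication/division keeps the fewest significant figures: 7.5329 → 5 s.f., 3.91 × 10⁻¹ → 3 s.f., 221.5 → 4 s.f.; limit is 3.
Rounded to 3 significant figures: 4.27 × 10³.

4.27 × 10³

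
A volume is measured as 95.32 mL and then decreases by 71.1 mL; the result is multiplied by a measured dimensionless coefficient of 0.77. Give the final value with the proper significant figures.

19 mL

95.32 mL − 71.1 mL = 24.22 mL; the difference is limited to 1 decimal place (3 s.f.).
Carrying full precision, 24.22 × 0.77 = 18.6494 mL; 0.77 has 2 s.f., so the result keeps min(3, 2) = 2 s.f.
Rounded to 2 significant figures: 19 mL.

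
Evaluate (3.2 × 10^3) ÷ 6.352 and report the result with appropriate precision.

5.0 × 10^2

(3.2 × 10^3) ÷ 6.352 = 503.778337531…
Multiplication/division keeps the fewest significant figures: 3.2 × 10^3 → 2 s.f., 6.352 → 4 s.f.; limit is 2.
Rounded to 2 significant figures: 5.0 × 10^2.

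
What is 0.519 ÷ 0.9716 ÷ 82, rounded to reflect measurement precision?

0.519 ÷ 0.9716 ÷ 82 = 0.00651427366476…
Multiplication/division keeps the fewest significant figures: 0.519 → 3 s.f., 0.9716 → 4 s.f., 82 → 2 s.f.; limit is 2.
Rounded to 2 significant figures: 0.0065.

0.0065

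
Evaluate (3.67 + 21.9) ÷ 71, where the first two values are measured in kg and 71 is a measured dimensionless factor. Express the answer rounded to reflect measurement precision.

0.36 kg

3.67 kg + 21.9 kg = 25.57 kg; the sum is limited to 1 decimal place (3 s.f.).
Carrying full precision, 25.57 ÷ 71 = 0.36014084507… kg; 71 has 2 s.f., so the result keeps min(3, 2) = 2 s.f.
Rounded to 2 significant figures: 0.36 kg.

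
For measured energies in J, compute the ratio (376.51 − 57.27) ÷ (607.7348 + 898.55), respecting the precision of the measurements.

0.21194

376.51 − 57.27 = 319.24, limited to 2 d.p. → 5 s.f.; 607.7348 + 898.55 = 1506.2848, limited to 2 d.p. → 6 s.f.
Carrying full precision, 319.24 ÷ 1506.2848 = 0.21193867189…; keep min(5, 6) = 5 s.f.
Rounded to 5 significant figures: 0.21194.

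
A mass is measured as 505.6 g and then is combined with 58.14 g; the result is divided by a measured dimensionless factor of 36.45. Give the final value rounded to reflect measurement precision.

15.47 g

505.6 g + 58.14 g = 563.74 g; the sum is limited to 1 decimal place (4 s.f.).
Carrying full precision, 563.74 ÷ 36.45 = 15.4661179698… g; 36.45 has 4 s.f., so the result keeps min(4, 4) = 4 s.f.
Rounded to 4 significant figures: 15.47 g.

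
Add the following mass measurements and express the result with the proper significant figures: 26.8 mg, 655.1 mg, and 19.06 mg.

701.0 mg

26.8 mg + 655.1 mg + 19.06 mg = 700.96 mg.
Addition/subtraction keeps the fewest decimal places: 26.8 → 1 decimal place, 655.1 → 1 decimal place, 19.06 → 2 decimal places; limit is 1.
Rounded to 1 decimal place: 701.0 mg.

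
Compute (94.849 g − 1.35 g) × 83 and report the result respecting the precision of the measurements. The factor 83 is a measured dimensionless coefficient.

7.8 × 10³ g

94.849 g − 1.35 g = 93.499 g; the difference is limited to 2 decimal places (4 s.f.).
Carrying full precision, 93.499 × 83 = 7760.417 g; 83 has 2 s.f., so the result keeps min(4, 2) = 2 s.f.
Rounded to 2 significant figures: 7.8 × 10³ g.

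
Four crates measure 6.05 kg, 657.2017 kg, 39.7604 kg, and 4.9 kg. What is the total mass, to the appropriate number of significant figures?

707.9 kg

6.05 kg + 657.2017 kg + 39.7604 kg + 4.9 kg = 707.9121 kg.
Addition/subtraction keeps the fewest decimal places: 6.05 → 2 decimal places, 657.2017 → 4 decimal places, 39.7604 → 4 decimal places, 4.9 → 1 decimal place; limit is 1.
Rounded to 1 decimal place: 707.9 kg.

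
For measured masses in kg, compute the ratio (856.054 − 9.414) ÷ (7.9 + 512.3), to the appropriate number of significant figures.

856.054 − 9.414 = 846.640, limited to 3 d.p. → 6 s.f.; 7.9 + 512.3 = 520.2, limited to 1 d.p. → 4 s.f.
Carrying full precision, 846.640 ÷ 520.2 = 1.62752787389…; keep min(6, 4) = 4 s.f.
Rounded to 4 significant figures: 1.628.

1.628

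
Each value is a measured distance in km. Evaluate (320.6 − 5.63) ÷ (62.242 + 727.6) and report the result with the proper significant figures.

3.988 × 10⁻¹

320.6 − 5.63 = 314.97, limited to 1 d.p. → 4 s.f.; 62.242 + 727.6 = 789.842, limited to 1 d.p. → 4 s.f.
Carrying full precision, 314.97 ÷ 789.842 = 0.398775957723…; keep min(4, 4) = 4 s.f.
Rounded to 4 significant figures: 3.988 × 10⁻¹.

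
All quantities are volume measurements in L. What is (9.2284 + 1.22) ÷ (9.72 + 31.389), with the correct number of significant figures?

0.2542

9.2284 + 1.22 = 10.4484, limited to 2 d.p. → 4 s.f.; 9.72 + 31.389 = 41.109, limited to 2 d.p. → 4 s.f.
Carrying full precision, 10.4484 ÷ 41.109 = 0.2541633219…; keep min(4, 4) = 4 s.f.
Rounded to 4 significant figures: 0.2542.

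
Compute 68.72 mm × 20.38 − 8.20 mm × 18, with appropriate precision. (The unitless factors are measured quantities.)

68.72 × 20.38 = 1400.5136 → 1401 mm (4 s.f., last digit at the 10^0 place).
8.20 × 18 = 147.6 → 1.5 × 10² mm (2 s.f., last digit at the 10^1 place).
Difference: 1252.9136 mm; keep the coarser place, 10^1.
Result: 1.25 × 10³ mm.

1.25 × 10³ mm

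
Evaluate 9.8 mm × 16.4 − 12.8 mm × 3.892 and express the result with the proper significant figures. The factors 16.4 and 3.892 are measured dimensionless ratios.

1.1 × 10^2 mm

9.8 × 16.4 = 160.72 → 1.6 × 10^2 mm (2 s.f., last digit at the 10^1 place).
12.8 × 3.892 = 49.8176 → 49.8 mm (3 s.f., last digit at the 10^-1 place).
Difference: 110.9024 mm; keep the coarser place, 10^1.
Result: 1.1 × 10^2 mm.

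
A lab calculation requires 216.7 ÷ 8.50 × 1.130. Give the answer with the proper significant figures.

216.7 ÷ 8.50 × 1.130 = 28.8083529412…
Multiplication/division keeps the fewest significant figures: 216.7 → 4 s.f., 8.50 → 3 s.f., 1.130 → 4 s.f.; limit is 3.
Rounded to 3 significant figures: 28.8.

28.8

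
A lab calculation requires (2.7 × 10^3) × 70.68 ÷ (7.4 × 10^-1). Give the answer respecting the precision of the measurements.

(2.7 × 10^3) × 70.68 ÷ (7.4 × 10^-1) = 257886.486486…
Multiplication/division keeps the fewest significant figures: 2.7 × 10^3 → 2 s.f., 70.68 → 4 s.f., 7.4 × 10^-1 → 2 s.f.; limit is 2.
Rounded to 2 significant figures: 2.6 × 10^5.

2.6 × 10^5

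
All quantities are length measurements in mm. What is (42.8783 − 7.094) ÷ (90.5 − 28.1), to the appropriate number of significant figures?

0.573

42.8783 − 7.094 = 35.7843, limited to 3 d.p. → 5 s.f.; 90.5 − 28.1 = 62.4, limited to 1 d.p. → 3 s.f.
Carrying full precision, 35.7843 ÷ 62.4 = 0.573466346154…; keep min(5, 3) = 3 s.f.
Rounded to 3 significant figures: 0.573.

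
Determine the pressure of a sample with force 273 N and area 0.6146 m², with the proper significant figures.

pressure = 273 N ÷ 0.6146 m² = 444.191343964… Pa.
273 has 3 significant figures; 0.6146 has 4.
Division/multiplication keeps the fewest: 3 significant figures.
Rounded: 4.44 × 10^2 Pa.

4.44 × 10^2 Pa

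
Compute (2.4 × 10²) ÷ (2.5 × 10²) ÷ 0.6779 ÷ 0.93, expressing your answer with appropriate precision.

(2.4 × 10²) ÷ (2.5 × 10²) ÷ 0.6779 ÷ 0.93 = 1.52272911125…
Multiplication/division keeps the fewest significant figures: 2.4 × 10² → 2 s.f., 2.5 × 10² → 2 s.f., 0.6779 → 4 s.f., 0.93 → 2 s.f.; limit is 2.
Rounded to 2 significant figures: 1.5.

1.5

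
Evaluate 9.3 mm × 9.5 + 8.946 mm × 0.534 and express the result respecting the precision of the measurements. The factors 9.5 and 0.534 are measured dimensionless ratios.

9.3 × 9.5 = 88.35 → 88 mm (2 s.f., last digit at the 10^0 place).
8.946 × 0.534 = 4.777164 → 4.78 mm (3 s.f., last digit at the 10^-2 place).
Sum: 93.127164 mm; keep the coarser place, 10^0.
Result: 93 mm.

93 mm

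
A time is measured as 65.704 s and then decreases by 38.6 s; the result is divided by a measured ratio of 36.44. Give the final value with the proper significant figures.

0.744 s

65.704 s − 38.6 s = 27.104 s; the difference is limited to 1 decimal place (3 s.f.).
Carrying full precision, 27.104 ÷ 36.44 = 0.743798024149… s; 36.44 has 4 s.f., so the result keeps min(3, 4) = 3 s.f.
Rounded to 3 significant figures: 0.744 s.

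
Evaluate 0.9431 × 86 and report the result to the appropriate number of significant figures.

0.9431 × 86 = 81.1066
Multiplication/division keeps the fewest significant figures: 0.9431 → 4 s.f., 86 → 2 s.f.; limit is 2.
Rounded to 2 significant figures: 81.

81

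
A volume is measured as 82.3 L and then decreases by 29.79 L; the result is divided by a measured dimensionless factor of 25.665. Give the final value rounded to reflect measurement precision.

2.05 L

82.3 L − 29.79 L = 52.51 L; the difference is limited to 1 decimal place (3 s.f.).
Carrying full precision, 52.51 ÷ 25.665 = 2.04597701149… L; 25.665 has 5 s.f., so the result keeps min(3, 5) = 3 s.f.
Rounded to 3 significant figures: 2.05 L.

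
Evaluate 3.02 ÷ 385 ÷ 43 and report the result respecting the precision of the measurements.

1.8 × 10⁻⁴

3.02 ÷ 385 ÷ 43 = 0.000182422228934…
Multiplication/division keeps the fewest significant figures: 3.02 → 3 s.f., 385 → 3 s.f., 43 → 2 s.f.; limit is 2.
Rounded to 2 significant figures: 1.8 × 10⁻⁴.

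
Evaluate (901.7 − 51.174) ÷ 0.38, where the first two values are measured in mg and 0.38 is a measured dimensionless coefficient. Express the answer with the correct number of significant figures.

2.2 × 10³ mg

901.7 mg − 51.174 mg = 850.526 mg; the difference is limited to 1 decimal place (4 s.f.).
Carrying full precision, 850.526 ÷ 0.38 = 2238.22631579… mg; 0.38 has 2 s.f., so the result keeps min(4, 2) = 2 s.f.
Rounded to 2 significant figures: 2.2 × 10³ mg.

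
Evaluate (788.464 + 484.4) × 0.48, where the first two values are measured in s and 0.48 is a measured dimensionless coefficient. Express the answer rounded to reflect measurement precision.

788.464 s + 484.4 s = 1272.864 s; the sum is limited to 1 decimal place (5 s.f.).
Carrying full precision, 1272.864 × 0.48 = 610.97472 s; 0.48 has 2 s.f., so the result keeps min(5, 2) = 2 s.f.
Rounded to 2 significant figures: 6.1 × 10² s.

6.1 × 10² s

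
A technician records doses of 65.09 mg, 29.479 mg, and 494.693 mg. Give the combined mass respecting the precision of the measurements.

65.09 mg + 29.479 mg + 494.693 mg = 589.262 mg.
Addition/subtraction keeps the fewest decimal places: 65.09 → 2 decimal places, 29.479 → 3 decimal places, 494.693 → 3 decimal places; limit is 2.
Rounded to 2 decimal places: 589.26 mg.

589.26 mg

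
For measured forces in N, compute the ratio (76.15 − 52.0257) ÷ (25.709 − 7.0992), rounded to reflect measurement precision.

1.296

76.15 − 52.0257 = 24.1243, limited to 2 d.p. → 4 s.f.; 25.709 − 7.0992 = 18.6098, limited to 3 d.p. → 5 s.f.
Carrying full precision, 24.1243 ÷ 18.6098 = 1.29632236778…; keep min(4, 5) = 4 s.f.
Rounded to 4 significant figures: 1.296.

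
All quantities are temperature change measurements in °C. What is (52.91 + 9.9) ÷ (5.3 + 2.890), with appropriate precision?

52.91 + 9.9 = 62.81, limited to 1 d.p. → 3 s.f.; 5.3 + 2.890 = 8.190, limited to 1 d.p. → 2 s.f.
Carrying full precision, 62.81 ÷ 8.190 = 7.66910866911…; keep min(3, 2) = 2 s.f.
Rounded to 2 significant figures: 7.7.

7.7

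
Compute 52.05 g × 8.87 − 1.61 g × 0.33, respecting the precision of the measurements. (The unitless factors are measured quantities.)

52.05 × 8.87 = 461.6835 → 462 g (3 s.f., last digit at the 10^0 place).
1.61 × 0.33 = 0.5313 → 5.3 × 10⁻¹ g (2 s.f., last digit at the 10^-2 place).
Difference: 461.1522 g; keep the coarser place, 10^0.
Result: 461 g.

461 g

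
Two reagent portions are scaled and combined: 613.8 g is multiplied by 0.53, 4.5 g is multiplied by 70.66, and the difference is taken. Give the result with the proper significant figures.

613.8 × 0.53 = 325.314 → 3.3 × 10² g (2 s.f., last digit at the 10^1 place).
4.5 × 70.66 = 317.97 → 3.2 × 10² g (2 s.f., last digit at the 10^1 place).
Difference: 7.344 g; keep the coarser place, 10^1.
Result: 1 × 10¹ g.

1 × 10¹ g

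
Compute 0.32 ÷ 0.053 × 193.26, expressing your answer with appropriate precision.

1.2 × 10^3

0.32 ÷ 0.053 × 193.26 = 1166.85283019…
Multiplication/division keeps the fewest significant figures: 0.32 → 2 s.f., 0.053 → 2 s.f., 193.26 → 5 s.f.; limit is 2.
Rounded to 2 significant figures: 1.2 × 10^3.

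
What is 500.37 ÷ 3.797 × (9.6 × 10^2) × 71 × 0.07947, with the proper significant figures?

500.37 ÷ 3.797 × (9.6 × 10^2) × 71 × 0.07947 = 713811.369456…
Multiplication/division keeps the fewest significant figures: 500.37 → 5 s.f., 3.797 → 4 s.f., 9.6 × 10^2 → 2 s.f., 71 → 2 s.f., 0.07947 → 4 s.f.; limit is 2.
Rounded to 2 significant figures: 7.1 × 10^5.

7.1 × 10^5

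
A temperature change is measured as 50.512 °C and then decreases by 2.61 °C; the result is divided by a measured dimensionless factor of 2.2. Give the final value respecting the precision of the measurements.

50.512 °C − 2.61 °C = 47.902 °C; the difference is limited to 2 decimal places (4 s.f.).
Carrying full precision, 47.902 ÷ 2.2 = 21.7736363636… °C; 2.2 has 2 s.f., so the result keeps min(4, 2) = 2 s.f.
Rounded to 2 significant figures: 22 °C.

22 °C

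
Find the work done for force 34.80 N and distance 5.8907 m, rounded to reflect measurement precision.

205.0 J

work done = 34.80 N × 5.8907 m = 204.99636 J.
34.80 has 4 significant figures; 5.8907 has 5.
Division/multiplication keeps the fewest: 4 significant figures.
Rounded: 205.0 J.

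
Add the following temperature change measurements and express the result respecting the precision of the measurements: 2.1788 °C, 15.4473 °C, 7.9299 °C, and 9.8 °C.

35.4 °C

2.1788 °C + 15.4473 °C + 7.9299 °C + 9.8 °C = 35.3560 °C.
Addition/subtraction keeps the fewest decimal places: 2.1788 → 4 decimal places, 15.4473 → 4 decimal places, 7.9299 → 4 decimal places, 9.8 → 1 decimal place; limit is 1.
Rounded to 1 decimal place: 35.4 °C.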